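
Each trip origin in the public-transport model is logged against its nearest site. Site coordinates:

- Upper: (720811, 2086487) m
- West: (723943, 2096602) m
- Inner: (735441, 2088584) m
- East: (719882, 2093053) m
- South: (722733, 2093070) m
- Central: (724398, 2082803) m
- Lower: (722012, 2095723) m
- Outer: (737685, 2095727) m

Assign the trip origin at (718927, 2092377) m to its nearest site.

East

Squared distances to each site:
Upper: 38241556.000; West: 43010881.000; Inner: 287099045.000; East: 1369001.000; South: 14965885.000; Central: 121593317.000; Lower: 20712941.000; Outer: 363085064.000.
Minimum at East.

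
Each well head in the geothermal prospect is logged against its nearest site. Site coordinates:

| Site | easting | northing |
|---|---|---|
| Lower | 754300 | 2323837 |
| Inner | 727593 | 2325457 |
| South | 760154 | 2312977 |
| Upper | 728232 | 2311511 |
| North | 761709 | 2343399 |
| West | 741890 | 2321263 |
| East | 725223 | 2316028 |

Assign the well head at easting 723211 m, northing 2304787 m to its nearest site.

Upper

Squared distances to each site:
Lower: 1329428421.000; Inner: 446450824.000; South: 1431861349.000; Upper: 70422617.000; North: 2972982548.000; West: 620363617.000; East: 130408225.000.
Minimum at Upper.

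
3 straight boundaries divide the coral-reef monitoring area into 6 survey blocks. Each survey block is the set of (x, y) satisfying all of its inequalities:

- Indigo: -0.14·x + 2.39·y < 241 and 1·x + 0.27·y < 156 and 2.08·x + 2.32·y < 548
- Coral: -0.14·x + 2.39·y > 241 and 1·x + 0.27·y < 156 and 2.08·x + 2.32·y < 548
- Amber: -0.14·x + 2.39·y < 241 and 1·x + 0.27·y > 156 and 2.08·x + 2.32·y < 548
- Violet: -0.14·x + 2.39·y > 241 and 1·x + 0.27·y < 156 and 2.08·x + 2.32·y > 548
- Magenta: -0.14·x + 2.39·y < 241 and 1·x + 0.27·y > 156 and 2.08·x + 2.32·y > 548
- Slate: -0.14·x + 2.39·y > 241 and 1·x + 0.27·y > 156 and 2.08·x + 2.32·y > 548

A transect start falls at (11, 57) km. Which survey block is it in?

Indigo

-0.14·11 + 2.39·57 = 134.690, which is < 241
1·11 + 0.27·57 = 26.390, which is < 156
2.08·11 + 2.32·57 = 155.120, which is < 548
This sign pattern matches Indigo.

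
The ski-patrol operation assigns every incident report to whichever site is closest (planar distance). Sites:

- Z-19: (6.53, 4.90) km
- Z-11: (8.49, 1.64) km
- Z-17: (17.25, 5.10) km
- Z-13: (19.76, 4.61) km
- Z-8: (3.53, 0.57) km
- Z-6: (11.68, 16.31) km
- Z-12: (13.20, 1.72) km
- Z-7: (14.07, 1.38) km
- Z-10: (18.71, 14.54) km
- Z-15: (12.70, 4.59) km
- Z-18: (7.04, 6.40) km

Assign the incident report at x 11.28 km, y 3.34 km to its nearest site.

Z-15

Squared distances to each site:
Z-19: 24.996; Z-11: 10.674; Z-17: 38.739; Z-13: 73.523; Z-8: 67.735; Z-6: 168.381; Z-12: 6.311; Z-7: 11.626; Z-10: 180.645; Z-15: 3.579; Z-18: 27.341.
Minimum at Z-15.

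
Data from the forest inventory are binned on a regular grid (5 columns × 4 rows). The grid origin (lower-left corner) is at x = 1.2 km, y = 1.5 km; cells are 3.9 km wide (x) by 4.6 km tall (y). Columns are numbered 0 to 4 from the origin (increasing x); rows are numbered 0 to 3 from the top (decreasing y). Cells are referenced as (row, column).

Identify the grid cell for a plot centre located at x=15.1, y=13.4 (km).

(1, 3)

Column index: ⌊(15.1 − 1.2) / 3.9⌋ = ⌊3.564⌋ = 3
Row offset from origin: ⌊(13.4 − 1.5) / 4.6⌋ = ⌊2.587⌋ = 2 → row 1 (counted from top)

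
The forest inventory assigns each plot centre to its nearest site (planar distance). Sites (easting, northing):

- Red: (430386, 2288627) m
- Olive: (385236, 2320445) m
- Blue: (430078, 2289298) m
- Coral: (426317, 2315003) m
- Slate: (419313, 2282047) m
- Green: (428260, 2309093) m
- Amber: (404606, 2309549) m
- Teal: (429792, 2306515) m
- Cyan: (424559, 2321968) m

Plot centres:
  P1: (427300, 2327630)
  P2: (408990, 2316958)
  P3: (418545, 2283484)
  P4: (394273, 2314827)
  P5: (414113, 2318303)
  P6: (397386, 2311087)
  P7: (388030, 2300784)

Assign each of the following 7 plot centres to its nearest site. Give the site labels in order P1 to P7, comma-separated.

P1 → Cyan (d²=39571325.00)
P2 → Amber (d²=74112737.00)
P3 → Slate (d²=2654793.00)
P4 → Olive (d²=113229293.00)
P5 → Cyan (d²=122551141.00)
P6 → Amber (d²=54493844.00)
P7 → Amber (d²=351589001.00)

Cyan, Amber, Slate, Olive, Cyan, Amber, Amber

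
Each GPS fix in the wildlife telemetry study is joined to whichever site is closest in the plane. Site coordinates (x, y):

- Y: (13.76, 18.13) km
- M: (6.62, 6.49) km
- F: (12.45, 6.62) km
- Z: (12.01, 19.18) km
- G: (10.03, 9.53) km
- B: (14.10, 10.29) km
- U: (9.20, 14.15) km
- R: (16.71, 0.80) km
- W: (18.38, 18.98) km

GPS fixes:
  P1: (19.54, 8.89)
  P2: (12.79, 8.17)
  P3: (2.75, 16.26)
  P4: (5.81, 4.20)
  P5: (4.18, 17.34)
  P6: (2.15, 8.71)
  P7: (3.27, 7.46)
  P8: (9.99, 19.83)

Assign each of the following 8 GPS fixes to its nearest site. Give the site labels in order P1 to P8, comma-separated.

P1 → B (d²=31.55)
P2 → F (d²=2.52)
P3 → U (d²=46.05)
P4 → M (d²=5.90)
P5 → U (d²=35.38)
P6 → M (d²=24.91)
P7 → M (d²=12.16)
P8 → Z (d²=4.50)

B, F, U, M, U, M, M, Z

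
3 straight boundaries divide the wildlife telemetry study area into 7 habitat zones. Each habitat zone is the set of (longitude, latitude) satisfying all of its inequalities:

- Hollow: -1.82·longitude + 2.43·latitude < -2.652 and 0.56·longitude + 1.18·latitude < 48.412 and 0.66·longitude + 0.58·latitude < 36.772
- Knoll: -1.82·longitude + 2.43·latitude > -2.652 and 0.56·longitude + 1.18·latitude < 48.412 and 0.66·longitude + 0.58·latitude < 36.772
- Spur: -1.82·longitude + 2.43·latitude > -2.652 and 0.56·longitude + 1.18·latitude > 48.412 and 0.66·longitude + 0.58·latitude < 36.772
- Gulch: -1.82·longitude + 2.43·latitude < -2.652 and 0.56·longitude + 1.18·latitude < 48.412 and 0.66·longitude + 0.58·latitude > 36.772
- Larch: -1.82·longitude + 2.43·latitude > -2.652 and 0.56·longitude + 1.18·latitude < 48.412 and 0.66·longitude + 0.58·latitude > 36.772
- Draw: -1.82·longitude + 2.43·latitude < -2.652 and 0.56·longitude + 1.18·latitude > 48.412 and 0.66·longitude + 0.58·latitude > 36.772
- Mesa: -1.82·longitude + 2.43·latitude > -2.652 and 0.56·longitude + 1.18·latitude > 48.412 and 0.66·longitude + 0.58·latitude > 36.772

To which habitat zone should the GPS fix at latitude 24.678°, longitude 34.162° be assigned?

Larch

-1.82·34.162 + 2.43·24.678 = -2.207, which is > -2.652
0.56·34.162 + 1.18·24.678 = 48.251, which is < 48.412
0.66·34.162 + 0.58·24.678 = 36.860, which is > 36.772
This sign pattern matches Larch.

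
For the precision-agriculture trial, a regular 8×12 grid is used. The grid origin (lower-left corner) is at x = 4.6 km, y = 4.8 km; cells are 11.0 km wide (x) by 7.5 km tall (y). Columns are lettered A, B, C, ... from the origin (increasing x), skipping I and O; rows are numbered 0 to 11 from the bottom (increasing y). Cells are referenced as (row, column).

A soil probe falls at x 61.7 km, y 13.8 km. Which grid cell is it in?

(1, F)

Column index: ⌊(61.7 − 4.6) / 11.0⌋ = ⌊5.191⌋ = 5 → column F
Row offset from origin: ⌊(13.8 − 4.8) / 7.5⌋ = ⌊1.200⌋ = 1 → row 1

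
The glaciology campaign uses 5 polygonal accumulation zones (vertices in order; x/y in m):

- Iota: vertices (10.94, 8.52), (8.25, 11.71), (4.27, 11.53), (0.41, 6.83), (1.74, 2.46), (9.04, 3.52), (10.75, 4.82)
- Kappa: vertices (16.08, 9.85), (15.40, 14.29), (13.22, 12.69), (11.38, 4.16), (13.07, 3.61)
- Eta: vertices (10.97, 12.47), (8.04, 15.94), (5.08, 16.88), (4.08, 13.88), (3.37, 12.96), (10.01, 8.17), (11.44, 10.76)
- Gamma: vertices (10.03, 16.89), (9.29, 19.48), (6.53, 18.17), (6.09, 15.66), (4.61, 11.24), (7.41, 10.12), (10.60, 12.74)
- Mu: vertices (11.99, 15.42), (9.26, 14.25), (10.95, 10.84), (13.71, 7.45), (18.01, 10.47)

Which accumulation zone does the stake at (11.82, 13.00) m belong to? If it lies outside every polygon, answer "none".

Mu

Cast a ray rightward from (11.82, 13.00). For each polygon, the edges (by vertex number in listed order) whose endpoints lie on opposite sides of y = 13.00, where each meets that height, and whether that is right or left of the point:
Iota: no edge straddles that height → 0 crossings.
Kappa: 1–2 at x≈15.598 (right), 2–3 at x≈13.642 (right) → 2 crossings.
Eta: 1–2 at x≈10.522 (left), 4–5 at x≈3.401 (left) → 0 crossings.
Gamma: 4–5 at x≈5.199 (left), 7–1 at x≈10.564 (left) → 0 crossings.
Mu: 2–3 at x≈9.880 (left), 5–1 at x≈14.933 (right) → 1 crossing.
Only Mu has an odd count, so the point is inside Mu.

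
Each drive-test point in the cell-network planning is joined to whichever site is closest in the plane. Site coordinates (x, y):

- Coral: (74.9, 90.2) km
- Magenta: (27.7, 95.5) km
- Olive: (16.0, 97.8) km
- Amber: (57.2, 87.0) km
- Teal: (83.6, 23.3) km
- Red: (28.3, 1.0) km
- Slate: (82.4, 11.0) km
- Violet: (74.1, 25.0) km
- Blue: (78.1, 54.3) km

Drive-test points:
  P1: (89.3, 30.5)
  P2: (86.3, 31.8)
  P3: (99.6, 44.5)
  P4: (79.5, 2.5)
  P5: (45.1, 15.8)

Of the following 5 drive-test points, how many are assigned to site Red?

P1 → Teal
P2 → Teal
P3 → Blue
P4 → Slate
P5 → Red
1 of the 5 goes to Red.

1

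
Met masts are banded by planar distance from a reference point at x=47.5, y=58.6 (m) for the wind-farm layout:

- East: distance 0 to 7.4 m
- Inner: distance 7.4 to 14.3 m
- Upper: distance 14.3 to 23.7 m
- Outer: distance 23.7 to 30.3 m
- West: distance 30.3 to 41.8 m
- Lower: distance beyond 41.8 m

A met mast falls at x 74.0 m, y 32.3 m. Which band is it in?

West

Distance = √((74.0−47.5)² + (32.3−58.6)²) = √(702.250 + 691.690) = 37.336 m.
30.3 ≤ 37.336 < 41.8 → West.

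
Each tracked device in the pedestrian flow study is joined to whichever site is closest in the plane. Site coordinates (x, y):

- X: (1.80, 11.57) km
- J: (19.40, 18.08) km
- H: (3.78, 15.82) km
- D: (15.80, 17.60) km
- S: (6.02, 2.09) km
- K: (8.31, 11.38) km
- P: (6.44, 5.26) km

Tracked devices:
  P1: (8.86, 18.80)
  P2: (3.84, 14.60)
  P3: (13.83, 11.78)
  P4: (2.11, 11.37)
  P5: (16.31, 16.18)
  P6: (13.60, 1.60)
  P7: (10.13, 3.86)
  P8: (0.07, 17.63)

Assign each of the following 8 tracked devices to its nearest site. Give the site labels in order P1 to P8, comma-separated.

P1 → H (d²=34.69)
P2 → H (d²=1.49)
P3 → K (d²=30.63)
P4 → X (d²=0.14)
P5 → D (d²=2.28)
P6 → S (d²=57.70)
P7 → P (d²=15.58)
P8 → H (d²=17.04)

H, H, K, X, D, S, P, H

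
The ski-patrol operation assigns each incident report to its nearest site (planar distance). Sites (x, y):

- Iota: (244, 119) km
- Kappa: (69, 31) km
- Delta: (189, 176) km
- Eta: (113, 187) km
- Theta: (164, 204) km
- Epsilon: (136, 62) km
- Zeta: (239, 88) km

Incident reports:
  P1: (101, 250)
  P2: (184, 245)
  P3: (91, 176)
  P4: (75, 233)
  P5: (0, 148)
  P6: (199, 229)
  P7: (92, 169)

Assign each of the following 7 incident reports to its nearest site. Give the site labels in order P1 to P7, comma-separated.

Eta, Theta, Eta, Eta, Eta, Theta, Eta

P1 → Eta (d²=4113.00)
P2 → Theta (d²=2081.00)
P3 → Eta (d²=605.00)
P4 → Eta (d²=3560.00)
P5 → Eta (d²=14290.00)
P6 → Theta (d²=1850.00)
P7 → Eta (d²=765.00)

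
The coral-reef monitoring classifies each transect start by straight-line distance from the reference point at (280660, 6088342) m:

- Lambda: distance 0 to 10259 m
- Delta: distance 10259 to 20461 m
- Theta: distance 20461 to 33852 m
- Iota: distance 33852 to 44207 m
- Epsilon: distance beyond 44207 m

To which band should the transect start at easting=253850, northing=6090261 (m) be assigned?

Theta

Distance = √((253850−280660)² + (6090261−6088342)²) = √(718776100.000 + 3682561.000) = 26878.591 m.
20461 ≤ 26878.591 < 33852 → Theta.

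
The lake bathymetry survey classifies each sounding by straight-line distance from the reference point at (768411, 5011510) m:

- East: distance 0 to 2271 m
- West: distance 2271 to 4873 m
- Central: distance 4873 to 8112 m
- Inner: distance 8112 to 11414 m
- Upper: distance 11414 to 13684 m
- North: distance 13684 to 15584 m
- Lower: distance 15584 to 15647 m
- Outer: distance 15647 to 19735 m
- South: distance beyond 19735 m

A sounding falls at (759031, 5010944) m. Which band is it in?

Inner

Distance = √((759031−768411)² + (5010944−5011510)²) = √(87984400.000 + 320356.000) = 9397.061 m.
8112 ≤ 9397.061 < 11414 → Inner.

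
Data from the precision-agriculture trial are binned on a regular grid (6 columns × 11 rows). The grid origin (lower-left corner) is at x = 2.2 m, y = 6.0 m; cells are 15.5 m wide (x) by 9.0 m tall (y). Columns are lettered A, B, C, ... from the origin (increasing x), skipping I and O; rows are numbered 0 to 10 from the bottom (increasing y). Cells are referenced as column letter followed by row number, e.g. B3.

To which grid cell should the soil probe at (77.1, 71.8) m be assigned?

E7

Column index: ⌊(77.1 − 2.2) / 15.5⌋ = ⌊4.832⌋ = 4 → column E
Row offset from origin: ⌊(71.8 − 6.0) / 9.0⌋ = ⌊7.311⌋ = 7 → row 7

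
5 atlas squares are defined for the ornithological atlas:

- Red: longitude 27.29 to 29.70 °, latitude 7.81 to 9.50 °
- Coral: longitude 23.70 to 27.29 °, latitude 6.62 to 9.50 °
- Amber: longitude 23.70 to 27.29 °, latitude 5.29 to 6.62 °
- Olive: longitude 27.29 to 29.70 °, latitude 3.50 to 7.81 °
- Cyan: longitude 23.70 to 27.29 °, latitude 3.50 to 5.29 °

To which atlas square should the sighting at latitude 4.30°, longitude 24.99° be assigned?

The point has longitude = 24.99 and latitude = 4.30.
Only Cyan satisfies 23.70 ≤ longitude ≤ 27.29 and 3.50 ≤ latitude ≤ 5.29.

Cyan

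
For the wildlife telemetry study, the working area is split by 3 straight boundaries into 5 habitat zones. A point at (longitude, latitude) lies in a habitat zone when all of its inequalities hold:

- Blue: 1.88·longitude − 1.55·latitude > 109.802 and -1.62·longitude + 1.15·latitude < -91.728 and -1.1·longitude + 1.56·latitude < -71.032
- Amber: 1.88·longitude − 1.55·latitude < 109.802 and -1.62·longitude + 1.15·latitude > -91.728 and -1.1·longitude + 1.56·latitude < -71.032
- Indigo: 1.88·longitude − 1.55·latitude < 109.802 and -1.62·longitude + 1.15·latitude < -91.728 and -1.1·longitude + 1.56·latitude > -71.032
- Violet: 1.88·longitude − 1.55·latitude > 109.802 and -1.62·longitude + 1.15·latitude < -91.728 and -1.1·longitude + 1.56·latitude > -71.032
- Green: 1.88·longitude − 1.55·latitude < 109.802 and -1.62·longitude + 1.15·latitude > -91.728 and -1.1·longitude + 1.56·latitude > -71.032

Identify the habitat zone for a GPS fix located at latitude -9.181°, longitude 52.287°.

1.88·52.287 − 1.55·-9.181 = 112.530, which is > 109.802
-1.62·52.287 + 1.15·-9.181 = -95.263, which is < -91.728
-1.1·52.287 + 1.56·-9.181 = -71.838, which is < -71.032
This sign pattern matches Blue.

Blue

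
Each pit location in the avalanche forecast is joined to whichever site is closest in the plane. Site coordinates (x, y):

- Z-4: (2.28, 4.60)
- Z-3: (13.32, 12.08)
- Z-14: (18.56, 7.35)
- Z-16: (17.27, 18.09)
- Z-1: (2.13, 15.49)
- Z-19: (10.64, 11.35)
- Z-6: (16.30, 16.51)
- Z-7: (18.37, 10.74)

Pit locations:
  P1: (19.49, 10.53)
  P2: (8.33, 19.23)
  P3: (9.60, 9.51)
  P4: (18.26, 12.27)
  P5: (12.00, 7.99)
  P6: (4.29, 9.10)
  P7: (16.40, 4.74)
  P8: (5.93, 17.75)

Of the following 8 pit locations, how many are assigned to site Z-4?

P1 → Z-7
P2 → Z-1
P3 → Z-19
P4 → Z-7
P5 → Z-19
P6 → Z-4
P7 → Z-14
P8 → Z-1
1 of the 8 goes to Z-4.

1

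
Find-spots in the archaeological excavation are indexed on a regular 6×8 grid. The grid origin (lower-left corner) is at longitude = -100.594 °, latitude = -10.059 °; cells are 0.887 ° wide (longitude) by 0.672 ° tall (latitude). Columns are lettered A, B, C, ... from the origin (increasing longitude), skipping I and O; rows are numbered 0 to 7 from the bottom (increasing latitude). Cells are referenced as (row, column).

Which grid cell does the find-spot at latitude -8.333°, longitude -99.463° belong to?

Column index: ⌊(-99.463 − -100.594) / 0.887⌋ = ⌊1.275⌋ = 1 → column B
Row offset from origin: ⌊(-8.333 − -10.059) / 0.672⌋ = ⌊2.568⌋ = 2 → row 2

(2, B)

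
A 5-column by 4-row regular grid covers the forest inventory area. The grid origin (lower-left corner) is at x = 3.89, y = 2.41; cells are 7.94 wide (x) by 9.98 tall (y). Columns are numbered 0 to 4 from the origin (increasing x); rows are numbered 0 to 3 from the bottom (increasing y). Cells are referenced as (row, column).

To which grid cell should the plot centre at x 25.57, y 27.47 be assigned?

Column index: ⌊(25.57 − 3.89) / 7.94⌋ = ⌊2.730⌋ = 2
Row offset from origin: ⌊(27.47 − 2.41) / 9.98⌋ = ⌊2.511⌋ = 2 → row 2

(2, 2)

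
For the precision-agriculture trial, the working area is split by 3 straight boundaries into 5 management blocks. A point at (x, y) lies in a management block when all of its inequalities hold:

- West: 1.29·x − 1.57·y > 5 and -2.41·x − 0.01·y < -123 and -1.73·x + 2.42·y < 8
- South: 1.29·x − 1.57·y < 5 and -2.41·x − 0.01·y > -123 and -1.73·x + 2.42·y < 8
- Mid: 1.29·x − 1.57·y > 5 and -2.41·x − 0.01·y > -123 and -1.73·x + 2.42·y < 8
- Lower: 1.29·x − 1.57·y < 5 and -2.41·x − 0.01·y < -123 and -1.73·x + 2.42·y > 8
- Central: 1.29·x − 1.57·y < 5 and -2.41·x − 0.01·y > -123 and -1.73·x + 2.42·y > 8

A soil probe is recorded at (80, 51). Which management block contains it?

1.29·80 − 1.57·51 = 23.130, which is > 5
-2.41·80 − 0.01·51 = -193.310, which is < -123
-1.73·80 + 2.42·51 = -14.980, which is < 8
This sign pattern matches West.

West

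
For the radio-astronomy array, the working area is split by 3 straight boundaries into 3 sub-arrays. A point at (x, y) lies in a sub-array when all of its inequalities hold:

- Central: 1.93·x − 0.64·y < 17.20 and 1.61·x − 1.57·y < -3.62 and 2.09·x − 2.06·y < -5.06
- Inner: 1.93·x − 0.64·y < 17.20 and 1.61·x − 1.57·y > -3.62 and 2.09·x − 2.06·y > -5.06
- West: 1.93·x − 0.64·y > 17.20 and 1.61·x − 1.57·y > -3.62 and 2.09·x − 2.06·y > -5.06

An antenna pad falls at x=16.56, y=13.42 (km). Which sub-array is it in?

West

1.93·16.56 − 0.64·13.42 = 23.372, which is > 17.20
1.61·16.56 − 1.57·13.42 = 5.592, which is > -3.62
2.09·16.56 − 2.06·13.42 = 6.965, which is > -5.06
This sign pattern matches West.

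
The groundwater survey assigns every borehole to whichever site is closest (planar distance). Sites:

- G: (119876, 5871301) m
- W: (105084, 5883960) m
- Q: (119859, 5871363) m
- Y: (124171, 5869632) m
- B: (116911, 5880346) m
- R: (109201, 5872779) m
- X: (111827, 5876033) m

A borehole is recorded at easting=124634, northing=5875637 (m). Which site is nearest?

Y

Squared distances to each site:
G: 41439460.000; W: 451474829.000; Q: 41067701.000; Y: 36274394.000; B: 81819410.000; R: 246345653.000; X: 164176065.000.
Minimum at Y.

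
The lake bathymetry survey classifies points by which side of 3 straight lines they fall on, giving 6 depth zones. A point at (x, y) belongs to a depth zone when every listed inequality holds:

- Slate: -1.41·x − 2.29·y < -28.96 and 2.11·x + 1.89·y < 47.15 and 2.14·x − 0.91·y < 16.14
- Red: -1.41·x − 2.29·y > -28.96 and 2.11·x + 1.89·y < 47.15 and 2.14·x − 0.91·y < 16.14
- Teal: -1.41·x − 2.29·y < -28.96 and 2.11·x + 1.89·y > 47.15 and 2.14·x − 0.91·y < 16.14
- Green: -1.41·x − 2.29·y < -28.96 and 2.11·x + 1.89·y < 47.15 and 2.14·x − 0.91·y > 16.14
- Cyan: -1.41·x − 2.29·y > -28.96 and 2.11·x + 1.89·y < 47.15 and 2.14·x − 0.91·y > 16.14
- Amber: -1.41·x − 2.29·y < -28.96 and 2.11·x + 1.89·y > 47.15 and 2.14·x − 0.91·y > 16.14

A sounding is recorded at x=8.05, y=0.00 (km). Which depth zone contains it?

-1.41·8.05 − 2.29·0.00 = -11.351, which is > -28.96
2.11·8.05 + 1.89·0.00 = 16.986, which is < 47.15
2.14·8.05 − 0.91·0.00 = 17.227, which is > 16.14
This sign pattern matches Cyan.

Cyan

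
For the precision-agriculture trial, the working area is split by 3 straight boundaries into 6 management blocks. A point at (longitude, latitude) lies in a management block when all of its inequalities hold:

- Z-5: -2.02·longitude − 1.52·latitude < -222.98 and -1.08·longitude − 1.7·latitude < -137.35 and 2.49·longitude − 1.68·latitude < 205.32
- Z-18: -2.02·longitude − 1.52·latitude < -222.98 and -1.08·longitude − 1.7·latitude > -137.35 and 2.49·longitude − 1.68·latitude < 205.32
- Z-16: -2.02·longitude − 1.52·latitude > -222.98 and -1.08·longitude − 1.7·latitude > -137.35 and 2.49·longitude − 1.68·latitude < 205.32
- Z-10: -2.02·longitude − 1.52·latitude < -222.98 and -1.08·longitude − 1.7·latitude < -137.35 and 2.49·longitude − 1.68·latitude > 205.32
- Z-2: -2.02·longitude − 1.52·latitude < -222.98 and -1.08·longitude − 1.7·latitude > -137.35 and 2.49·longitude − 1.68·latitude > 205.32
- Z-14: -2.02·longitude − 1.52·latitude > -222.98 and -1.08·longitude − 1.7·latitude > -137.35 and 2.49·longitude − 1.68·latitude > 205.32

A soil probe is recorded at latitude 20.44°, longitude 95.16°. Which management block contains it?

-2.02·95.16 − 1.52·20.44 = -223.292, which is < -222.98
-1.08·95.16 − 1.7·20.44 = -137.521, which is < -137.35
2.49·95.16 − 1.68·20.44 = 202.609, which is < 205.32
This sign pattern matches Z-5.

Z-5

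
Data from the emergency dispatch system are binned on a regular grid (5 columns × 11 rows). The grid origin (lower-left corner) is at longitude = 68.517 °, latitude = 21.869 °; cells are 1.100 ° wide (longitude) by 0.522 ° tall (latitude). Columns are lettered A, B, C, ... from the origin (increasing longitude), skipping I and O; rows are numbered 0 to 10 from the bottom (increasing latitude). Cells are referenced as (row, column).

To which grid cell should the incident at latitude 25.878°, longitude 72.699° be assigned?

(7, D)

Column index: ⌊(72.699 − 68.517) / 1.100⌋ = ⌊3.802⌋ = 3 → column D
Row offset from origin: ⌊(25.878 − 21.869) / 0.522⌋ = ⌊7.680⌋ = 7 → row 7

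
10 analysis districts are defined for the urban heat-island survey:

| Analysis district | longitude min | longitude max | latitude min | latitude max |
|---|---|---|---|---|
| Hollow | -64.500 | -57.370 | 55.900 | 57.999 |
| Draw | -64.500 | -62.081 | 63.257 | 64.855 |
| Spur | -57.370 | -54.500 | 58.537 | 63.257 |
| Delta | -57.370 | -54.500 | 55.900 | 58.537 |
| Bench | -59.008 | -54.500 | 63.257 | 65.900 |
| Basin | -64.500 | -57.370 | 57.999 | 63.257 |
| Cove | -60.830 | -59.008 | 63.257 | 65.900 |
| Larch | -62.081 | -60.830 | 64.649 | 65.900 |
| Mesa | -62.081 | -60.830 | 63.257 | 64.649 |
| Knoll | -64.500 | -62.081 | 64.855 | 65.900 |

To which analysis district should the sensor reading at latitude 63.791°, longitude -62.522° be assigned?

The point has longitude = -62.522 and latitude = 63.791.
Only Draw satisfies -64.500 ≤ longitude ≤ -62.081 and 63.257 ≤ latitude ≤ 64.855.

Draw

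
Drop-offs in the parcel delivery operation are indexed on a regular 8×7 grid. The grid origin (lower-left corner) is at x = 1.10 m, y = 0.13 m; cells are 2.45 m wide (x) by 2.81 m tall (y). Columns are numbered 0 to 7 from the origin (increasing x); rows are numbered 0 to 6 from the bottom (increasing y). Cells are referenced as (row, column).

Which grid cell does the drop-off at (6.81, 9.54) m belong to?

Column index: ⌊(6.81 − 1.10) / 2.45⌋ = ⌊2.331⌋ = 2
Row offset from origin: ⌊(9.54 − 0.13) / 2.81⌋ = ⌊3.349⌋ = 3 → row 3

(3, 2)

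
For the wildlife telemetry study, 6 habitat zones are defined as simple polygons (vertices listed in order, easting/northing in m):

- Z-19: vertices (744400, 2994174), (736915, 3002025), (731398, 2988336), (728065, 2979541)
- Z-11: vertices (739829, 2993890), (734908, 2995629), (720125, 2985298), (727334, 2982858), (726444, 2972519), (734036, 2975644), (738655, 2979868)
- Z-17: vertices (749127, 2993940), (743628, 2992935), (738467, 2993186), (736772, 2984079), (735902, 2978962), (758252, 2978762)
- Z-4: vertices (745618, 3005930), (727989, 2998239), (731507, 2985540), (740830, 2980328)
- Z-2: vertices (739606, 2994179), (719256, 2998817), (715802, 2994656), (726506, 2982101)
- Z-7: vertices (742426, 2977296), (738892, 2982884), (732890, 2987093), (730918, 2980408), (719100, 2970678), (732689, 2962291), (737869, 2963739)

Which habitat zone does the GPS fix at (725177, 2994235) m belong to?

Cast a ray rightward from (725177, 2994235). For each polygon, the edges (by vertex number in listed order) whose endpoints lie on opposite sides of northing = 2994235, where each meets that height, and whether that is right or left of the point:
Z-19: 1–2 at easting≈744341.8 (right), 2–3 at easting≈733775.4 (right) → 2 crossings.
Z-11: 1–2 at easting≈738852.7 (right), 2–3 at easting≈732913.3 (right) → 2 crossings.
Z-17: no edge straddles that height → 0 crossings.
Z-4: 2–3 at easting≈729098.2 (right), 4–1 at easting≈743430.8 (right) → 2 crossings.
Z-2: 1–2 at easting≈739360.3 (right), 3–4 at easting≈716160.9 (left) → 1 crossing.
Z-7: no edge straddles that height → 0 crossings.
Only Z-2 has an odd count, so the point is inside Z-2.

Z-2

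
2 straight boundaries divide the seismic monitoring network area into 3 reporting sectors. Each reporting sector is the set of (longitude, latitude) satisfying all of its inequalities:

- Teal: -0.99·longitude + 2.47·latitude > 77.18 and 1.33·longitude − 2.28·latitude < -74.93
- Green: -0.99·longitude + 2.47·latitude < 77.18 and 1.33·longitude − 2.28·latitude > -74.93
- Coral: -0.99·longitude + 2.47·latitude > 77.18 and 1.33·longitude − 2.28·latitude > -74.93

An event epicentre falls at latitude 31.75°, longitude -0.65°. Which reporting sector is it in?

Coral

-0.99·-0.65 + 2.47·31.75 = 79.066, which is > 77.18
1.33·-0.65 − 2.28·31.75 = -73.255, which is > -74.93
This sign pattern matches Coral.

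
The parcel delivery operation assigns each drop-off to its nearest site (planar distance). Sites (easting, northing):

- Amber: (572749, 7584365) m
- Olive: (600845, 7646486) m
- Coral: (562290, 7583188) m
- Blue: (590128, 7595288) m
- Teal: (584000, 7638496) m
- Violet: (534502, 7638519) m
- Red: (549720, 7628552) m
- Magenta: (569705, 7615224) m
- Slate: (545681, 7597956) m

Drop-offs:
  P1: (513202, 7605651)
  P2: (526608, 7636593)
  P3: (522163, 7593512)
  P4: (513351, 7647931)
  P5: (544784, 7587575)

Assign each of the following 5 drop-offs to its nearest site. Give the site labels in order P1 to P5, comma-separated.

Slate, Violet, Slate, Violet, Slate

P1 → Slate (d²=1114098466.00)
P2 → Violet (d²=66024712.00)
P3 → Slate (d²=572845460.00)
P4 → Violet (d²=535950545.00)
P5 → Slate (d²=108569770.00)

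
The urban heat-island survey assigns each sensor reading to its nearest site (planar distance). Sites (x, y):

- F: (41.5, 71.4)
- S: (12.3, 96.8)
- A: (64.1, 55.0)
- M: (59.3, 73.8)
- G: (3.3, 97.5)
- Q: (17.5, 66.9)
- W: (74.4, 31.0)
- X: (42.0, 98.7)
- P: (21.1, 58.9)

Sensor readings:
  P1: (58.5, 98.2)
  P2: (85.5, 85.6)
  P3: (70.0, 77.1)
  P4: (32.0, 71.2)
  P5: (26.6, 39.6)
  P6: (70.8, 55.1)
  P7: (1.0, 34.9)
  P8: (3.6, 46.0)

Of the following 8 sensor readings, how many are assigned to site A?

P1 → X
P2 → M
P3 → M
P4 → F
P5 → P
P6 → A
P7 → P
P8 → P
1 of the 8 goes to A.

1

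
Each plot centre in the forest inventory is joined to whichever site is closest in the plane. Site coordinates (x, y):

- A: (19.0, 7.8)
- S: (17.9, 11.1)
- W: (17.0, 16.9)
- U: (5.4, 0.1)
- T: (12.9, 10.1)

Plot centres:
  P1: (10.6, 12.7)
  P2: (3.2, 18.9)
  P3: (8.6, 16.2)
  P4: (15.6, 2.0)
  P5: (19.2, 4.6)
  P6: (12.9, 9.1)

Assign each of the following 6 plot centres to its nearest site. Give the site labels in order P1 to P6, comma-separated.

P1 → T (d²=12.05)
P2 → T (d²=171.53)
P3 → T (d²=55.70)
P4 → A (d²=45.20)
P5 → A (d²=10.28)
P6 → T (d²=1.00)

T, T, T, A, A, T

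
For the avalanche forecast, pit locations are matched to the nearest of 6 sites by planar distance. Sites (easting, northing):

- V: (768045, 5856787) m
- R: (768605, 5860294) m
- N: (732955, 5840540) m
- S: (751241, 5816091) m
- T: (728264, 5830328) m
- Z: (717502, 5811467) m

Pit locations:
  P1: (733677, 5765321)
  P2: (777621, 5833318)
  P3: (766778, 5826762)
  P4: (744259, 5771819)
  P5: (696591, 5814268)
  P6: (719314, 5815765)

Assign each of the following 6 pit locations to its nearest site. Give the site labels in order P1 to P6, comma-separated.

P1 → Z (d²=2391083941.00)
P2 → V (d²=642493737.00)
P3 → S (d²=355268610.00)
P4 → S (d²=2008758308.00)
P5 → Z (d²=445115522.00)
P6 → Z (d²=21756148.00)

Z, V, S, S, Z, Z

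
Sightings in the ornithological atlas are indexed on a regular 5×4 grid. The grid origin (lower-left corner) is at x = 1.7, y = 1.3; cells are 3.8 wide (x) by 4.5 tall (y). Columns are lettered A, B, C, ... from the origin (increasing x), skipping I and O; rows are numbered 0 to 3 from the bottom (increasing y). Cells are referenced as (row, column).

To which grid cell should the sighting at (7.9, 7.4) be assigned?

Column index: ⌊(7.9 − 1.7) / 3.8⌋ = ⌊1.632⌋ = 1 → column B
Row offset from origin: ⌊(7.4 − 1.3) / 4.5⌋ = ⌊1.356⌋ = 1 → row 1

(1, B)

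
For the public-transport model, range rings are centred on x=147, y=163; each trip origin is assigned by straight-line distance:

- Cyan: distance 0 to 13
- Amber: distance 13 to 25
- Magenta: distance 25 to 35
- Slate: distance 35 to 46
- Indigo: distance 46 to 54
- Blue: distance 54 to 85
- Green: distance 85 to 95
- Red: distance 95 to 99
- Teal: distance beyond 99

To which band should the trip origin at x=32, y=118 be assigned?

Teal

Distance = √((32−147)² + (118−163)²) = √(13225.000 + 2025.000) = 123.491.
99 ≤ 123.491 < ∞ → Teal.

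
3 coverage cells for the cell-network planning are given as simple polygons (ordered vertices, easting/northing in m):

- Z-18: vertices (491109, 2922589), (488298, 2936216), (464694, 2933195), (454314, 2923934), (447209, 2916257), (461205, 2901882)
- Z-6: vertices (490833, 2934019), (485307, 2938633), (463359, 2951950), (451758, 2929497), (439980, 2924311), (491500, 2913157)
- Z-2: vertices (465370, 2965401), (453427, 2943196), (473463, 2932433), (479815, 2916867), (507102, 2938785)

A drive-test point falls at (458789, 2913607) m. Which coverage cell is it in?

Cast a ray rightward from (458789, 2913607). For each polygon, the edges (by vertex number in listed order) whose endpoints lie on opposite sides of northing = 2913607, where each meets that height, and whether that is right or left of the point:
Z-18: 5–6 at easting≈449789.1 (left), 6–1 at easting≈478137.7 (right) → 1 crossing.
Z-6: 5–6 at easting≈489421.5 (right), 6–1 at easting≈491485.6 (right) → 2 crossings.
Z-2: no edge straddles that height → 0 crossings.
Only Z-18 has an odd count, so the point is inside Z-18.

Z-18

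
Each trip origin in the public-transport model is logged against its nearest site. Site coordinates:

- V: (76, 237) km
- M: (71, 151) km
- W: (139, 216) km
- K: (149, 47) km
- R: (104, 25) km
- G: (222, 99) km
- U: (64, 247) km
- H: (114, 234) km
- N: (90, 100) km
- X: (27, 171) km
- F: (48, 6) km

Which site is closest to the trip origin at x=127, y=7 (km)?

Squared distances to each site:
V: 55501.000; M: 23872.000; W: 43825.000; K: 2084.000; R: 853.000; G: 17489.000; U: 61569.000; H: 51698.000; N: 10018.000; X: 36896.000; F: 6242.000.
Minimum at R.

R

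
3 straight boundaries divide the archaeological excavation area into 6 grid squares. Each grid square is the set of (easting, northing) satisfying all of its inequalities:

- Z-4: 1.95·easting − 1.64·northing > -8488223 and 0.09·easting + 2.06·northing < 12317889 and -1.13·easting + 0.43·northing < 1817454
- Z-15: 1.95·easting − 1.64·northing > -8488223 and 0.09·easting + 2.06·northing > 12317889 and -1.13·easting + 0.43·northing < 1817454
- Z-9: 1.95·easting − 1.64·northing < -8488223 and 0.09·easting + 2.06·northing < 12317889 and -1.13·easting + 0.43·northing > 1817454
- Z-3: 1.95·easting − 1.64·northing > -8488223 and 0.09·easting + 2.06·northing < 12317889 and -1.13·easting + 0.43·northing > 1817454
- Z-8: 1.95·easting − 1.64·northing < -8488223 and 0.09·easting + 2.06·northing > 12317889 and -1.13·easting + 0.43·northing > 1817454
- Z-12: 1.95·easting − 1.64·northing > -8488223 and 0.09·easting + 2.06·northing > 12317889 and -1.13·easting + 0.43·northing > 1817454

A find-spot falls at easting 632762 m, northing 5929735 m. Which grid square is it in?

Z-9

1.95·632762 − 1.64·5929735 = -8490879.500, which is < -8488223
0.09·632762 + 2.06·5929735 = 12272202.680, which is < 12317889
-1.13·632762 + 0.43·5929735 = 1834764.990, which is > 1817454
This sign pattern matches Z-9.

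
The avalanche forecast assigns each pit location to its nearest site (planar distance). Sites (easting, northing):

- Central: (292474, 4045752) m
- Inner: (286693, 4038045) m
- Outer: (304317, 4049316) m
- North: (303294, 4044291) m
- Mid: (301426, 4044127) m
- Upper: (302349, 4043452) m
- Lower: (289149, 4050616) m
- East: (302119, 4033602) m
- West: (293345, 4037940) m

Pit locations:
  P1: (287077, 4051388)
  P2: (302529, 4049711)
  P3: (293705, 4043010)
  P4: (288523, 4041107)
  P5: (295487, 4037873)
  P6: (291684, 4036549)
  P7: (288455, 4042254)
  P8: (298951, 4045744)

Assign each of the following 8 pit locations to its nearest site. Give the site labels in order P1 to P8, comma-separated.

Lower, Outer, Central, Inner, West, West, Inner, Mid

P1 → Lower (d²=4889168.00)
P2 → Outer (d²=3352969.00)
P3 → Central (d²=9033925.00)
P4 → Inner (d²=12724744.00)
P5 → West (d²=4592653.00)
P6 → West (d²=4693802.00)
P7 → Inner (d²=20820325.00)
P8 → Mid (d²=8740314.00)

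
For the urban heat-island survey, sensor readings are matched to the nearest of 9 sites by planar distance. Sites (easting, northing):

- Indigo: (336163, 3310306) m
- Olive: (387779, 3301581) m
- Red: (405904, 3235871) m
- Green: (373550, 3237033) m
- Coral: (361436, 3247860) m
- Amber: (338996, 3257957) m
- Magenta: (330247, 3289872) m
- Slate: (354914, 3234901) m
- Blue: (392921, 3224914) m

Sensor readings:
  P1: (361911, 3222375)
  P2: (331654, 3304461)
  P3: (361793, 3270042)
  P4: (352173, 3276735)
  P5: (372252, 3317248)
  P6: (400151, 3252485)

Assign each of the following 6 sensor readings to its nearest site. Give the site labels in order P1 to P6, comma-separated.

P1 → Slate (d²=205858685.00)
P2 → Indigo (d²=54495106.00)
P3 → Coral (d²=492168573.00)
P4 → Amber (d²=526246613.00)
P5 → Olive (d²=486542618.00)
P6 → Red (d²=309122005.00)

Slate, Indigo, Coral, Amber, Olive, Red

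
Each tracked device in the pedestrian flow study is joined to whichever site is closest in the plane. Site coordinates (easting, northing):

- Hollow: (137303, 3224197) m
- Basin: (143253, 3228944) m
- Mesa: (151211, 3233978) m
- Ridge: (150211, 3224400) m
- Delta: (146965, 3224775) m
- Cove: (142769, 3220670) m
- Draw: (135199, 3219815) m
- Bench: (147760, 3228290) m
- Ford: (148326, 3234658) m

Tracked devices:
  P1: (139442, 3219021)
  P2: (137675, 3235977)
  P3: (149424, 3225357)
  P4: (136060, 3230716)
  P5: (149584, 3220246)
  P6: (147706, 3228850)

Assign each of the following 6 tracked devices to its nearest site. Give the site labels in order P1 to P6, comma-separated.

P1 → Cove (d²=13788130.00)
P2 → Basin (d²=80577173.00)
P3 → Ridge (d²=1535218.00)
P4 → Hollow (d²=44042410.00)
P5 → Ridge (d²=17648845.00)
P6 → Bench (d²=316516.00)

Cove, Basin, Ridge, Hollow, Ridge, Bench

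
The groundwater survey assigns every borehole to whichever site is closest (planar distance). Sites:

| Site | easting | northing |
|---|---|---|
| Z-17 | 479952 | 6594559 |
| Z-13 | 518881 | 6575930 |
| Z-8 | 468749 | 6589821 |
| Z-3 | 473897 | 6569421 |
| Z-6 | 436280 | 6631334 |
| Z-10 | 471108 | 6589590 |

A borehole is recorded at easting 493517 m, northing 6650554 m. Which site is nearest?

Squared distances to each site:
Z-17: 3319449250.000; Z-13: 6212073872.000; Z-8: 4301951113.000; Z-3: 6967508089.000; Z-6: 3645482569.000; Z-10: 4218772577.000.
Minimum at Z-17.

Z-17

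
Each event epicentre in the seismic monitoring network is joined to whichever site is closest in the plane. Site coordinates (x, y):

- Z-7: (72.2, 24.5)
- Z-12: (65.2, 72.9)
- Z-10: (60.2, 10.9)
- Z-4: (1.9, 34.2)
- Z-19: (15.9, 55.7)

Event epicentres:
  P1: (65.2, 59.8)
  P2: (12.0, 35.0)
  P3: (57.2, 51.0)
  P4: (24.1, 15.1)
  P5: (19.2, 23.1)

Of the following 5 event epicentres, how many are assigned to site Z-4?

P1 → Z-12
P2 → Z-4
P3 → Z-12
P4 → Z-4
P5 → Z-4
3 of the 5 go to Z-4.

3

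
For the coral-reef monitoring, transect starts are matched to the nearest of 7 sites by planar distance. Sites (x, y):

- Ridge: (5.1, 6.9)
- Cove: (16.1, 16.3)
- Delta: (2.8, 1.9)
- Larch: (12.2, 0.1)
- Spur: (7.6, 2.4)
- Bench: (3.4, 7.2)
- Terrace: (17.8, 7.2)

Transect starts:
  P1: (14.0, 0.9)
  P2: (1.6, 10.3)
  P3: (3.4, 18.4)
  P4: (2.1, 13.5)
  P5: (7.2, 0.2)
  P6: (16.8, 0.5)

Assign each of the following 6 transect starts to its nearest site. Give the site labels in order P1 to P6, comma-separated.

Larch, Bench, Bench, Bench, Spur, Larch

P1 → Larch (d²=3.88)
P2 → Bench (d²=12.85)
P3 → Bench (d²=125.44)
P4 → Bench (d²=41.38)
P5 → Spur (d²=5.00)
P6 → Larch (d²=21.32)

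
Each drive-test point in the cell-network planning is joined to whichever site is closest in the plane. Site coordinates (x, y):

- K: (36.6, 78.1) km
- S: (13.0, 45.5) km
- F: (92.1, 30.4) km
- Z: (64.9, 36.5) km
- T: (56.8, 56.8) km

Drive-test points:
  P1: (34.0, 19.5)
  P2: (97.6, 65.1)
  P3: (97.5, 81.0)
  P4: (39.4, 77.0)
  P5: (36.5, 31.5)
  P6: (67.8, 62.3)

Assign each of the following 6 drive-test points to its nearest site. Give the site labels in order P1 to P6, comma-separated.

S, F, T, K, S, T

P1 → S (d²=1117.00)
P2 → F (d²=1234.34)
P3 → T (d²=2242.13)
P4 → K (d²=9.05)
P5 → S (d²=748.25)
P6 → T (d²=151.25)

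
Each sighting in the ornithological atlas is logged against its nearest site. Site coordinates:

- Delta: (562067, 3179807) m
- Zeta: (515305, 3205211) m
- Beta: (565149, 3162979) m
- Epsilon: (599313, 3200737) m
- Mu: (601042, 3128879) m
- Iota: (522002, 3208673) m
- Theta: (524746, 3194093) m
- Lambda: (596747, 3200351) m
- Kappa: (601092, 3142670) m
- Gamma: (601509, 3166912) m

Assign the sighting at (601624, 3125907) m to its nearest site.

Squared distances to each site:
Delta: 4469966249.000; Zeta: 13740094177.000; Beta: 2704758809.000; Epsilon: 5604869621.000; Mu: 9171508.000; Iota: 13189873640.000; Theta: 10559557480.000; Lambda: 5565694265.000; Kappa: 281281193.000; Gamma: 1681423250.000.
Minimum at Mu.

Mu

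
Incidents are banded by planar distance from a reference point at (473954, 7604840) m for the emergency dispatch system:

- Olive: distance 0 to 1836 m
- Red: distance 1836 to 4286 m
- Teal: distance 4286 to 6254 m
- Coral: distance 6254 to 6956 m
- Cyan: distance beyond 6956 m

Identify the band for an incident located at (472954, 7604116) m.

Distance = √((472954−473954)² + (7604116−7604840)²) = √(1000000.000 + 524176.000) = 1234.575 m.
0 ≤ 1234.575 < 1836 → Olive.

Olive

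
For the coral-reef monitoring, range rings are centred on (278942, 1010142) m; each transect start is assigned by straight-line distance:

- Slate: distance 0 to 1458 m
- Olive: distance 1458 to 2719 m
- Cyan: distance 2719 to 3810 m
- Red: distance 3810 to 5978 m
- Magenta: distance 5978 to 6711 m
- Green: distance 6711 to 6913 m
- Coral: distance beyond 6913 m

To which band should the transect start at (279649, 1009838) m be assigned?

Distance = √((279649−278942)² + (1009838−1010142)²) = √(499849.000 + 92416.000) = 769.588 m.
0 ≤ 769.588 < 1458 → Slate.

Slate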